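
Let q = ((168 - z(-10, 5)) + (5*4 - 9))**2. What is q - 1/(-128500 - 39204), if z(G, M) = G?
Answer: 5990554585/167704 ≈ 35721.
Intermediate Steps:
q = 35721 (q = ((168 - 1*(-10)) + (5*4 - 9))**2 = ((168 + 10) + (20 - 9))**2 = (178 + 11)**2 = 189**2 = 35721)
q - 1/(-128500 - 39204) = 35721 - 1/(-128500 - 39204) = 35721 - 1/(-167704) = 35721 - 1*(-1/167704) = 35721 + 1/167704 = 5990554585/167704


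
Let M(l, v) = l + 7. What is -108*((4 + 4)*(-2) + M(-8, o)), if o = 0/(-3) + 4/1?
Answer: 1836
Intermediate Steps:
o = 4 (o = 0*(-⅓) + 4*1 = 0 + 4 = 4)
M(l, v) = 7 + l
-108*((4 + 4)*(-2) + M(-8, o)) = -108*((4 + 4)*(-2) + (7 - 8)) = -108*(8*(-2) - 1) = -108*(-16 - 1) = -108*(-17) = 1836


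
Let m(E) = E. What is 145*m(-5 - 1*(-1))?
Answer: -580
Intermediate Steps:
145*m(-5 - 1*(-1)) = 145*(-5 - 1*(-1)) = 145*(-5 + 1) = 145*(-4) = -580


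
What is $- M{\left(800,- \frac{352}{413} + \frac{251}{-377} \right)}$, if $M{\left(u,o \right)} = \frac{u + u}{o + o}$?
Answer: $\frac{124560800}{236367} \approx 526.98$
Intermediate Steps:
$M{\left(u,o \right)} = \frac{u}{o}$ ($M{\left(u,o \right)} = \frac{2 u}{2 o} = 2 u \frac{1}{2 o} = \frac{u}{o}$)
$- M{\left(800,- \frac{352}{413} + \frac{251}{-377} \right)} = - \frac{800}{- \frac{352}{413} + \frac{251}{-377}} = - \frac{800}{\left(-352\right) \frac{1}{413} + 251 \left(- \frac{1}{377}\right)} = - \frac{800}{- \frac{352}{413} - \frac{251}{377}} = - \frac{800}{- \frac{236367}{155701}} = - \frac{800 \left(-155701\right)}{236367} = \left(-1\right) \left(- \frac{124560800}{236367}\right) = \frac{124560800}{236367}$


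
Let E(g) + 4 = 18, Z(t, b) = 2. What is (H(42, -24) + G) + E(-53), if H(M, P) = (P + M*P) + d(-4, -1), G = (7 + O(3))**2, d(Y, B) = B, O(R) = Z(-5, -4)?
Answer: -938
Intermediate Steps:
O(R) = 2
E(g) = 14 (E(g) = -4 + 18 = 14)
G = 81 (G = (7 + 2)**2 = 9**2 = 81)
H(M, P) = -1 + P + M*P (H(M, P) = (P + M*P) - 1 = -1 + P + M*P)
(H(42, -24) + G) + E(-53) = ((-1 - 24 + 42*(-24)) + 81) + 14 = ((-1 - 24 - 1008) + 81) + 14 = (-1033 + 81) + 14 = -952 + 14 = -938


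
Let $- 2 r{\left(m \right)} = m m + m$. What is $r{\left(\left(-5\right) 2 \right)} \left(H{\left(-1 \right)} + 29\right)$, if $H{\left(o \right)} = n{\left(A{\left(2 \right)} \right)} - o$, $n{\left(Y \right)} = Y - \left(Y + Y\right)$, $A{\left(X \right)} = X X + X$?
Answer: $-1080$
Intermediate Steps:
$A{\left(X \right)} = X + X^{2}$ ($A{\left(X \right)} = X^{2} + X = X + X^{2}$)
$r{\left(m \right)} = - \frac{m}{2} - \frac{m^{2}}{2}$ ($r{\left(m \right)} = - \frac{m m + m}{2} = - \frac{m^{2} + m}{2} = - \frac{m + m^{2}}{2} = - \frac{m}{2} - \frac{m^{2}}{2}$)
$n{\left(Y \right)} = - Y$ ($n{\left(Y \right)} = Y - 2 Y = - Y$)
$H{\left(o \right)} = -6 - o$ ($H{\left(o \right)} = - 2 \left(1 + 2\right) - o = - 2 \cdot 3 - o = \left(-1\right) 6 - o = -6 - o$)
$r{\left(\left(-5\right) 2 \right)} \left(H{\left(-1 \right)} + 29\right) = - \frac{\left(-5\right) 2 \left(1 - 10\right)}{2} \left(\left(-6 - -1\right) + 29\right) = \left(- \frac{1}{2}\right) \left(-10\right) \left(1 - 10\right) \left(\left(-6 + 1\right) + 29\right) = \left(- \frac{1}{2}\right) \left(-10\right) \left(-9\right) \left(-5 + 29\right) = \left(-45\right) 24 = -1080$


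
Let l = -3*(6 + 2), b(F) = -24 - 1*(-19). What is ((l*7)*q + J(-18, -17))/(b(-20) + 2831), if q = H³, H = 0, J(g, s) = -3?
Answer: -1/942 ≈ -0.0010616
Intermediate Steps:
b(F) = -5 (b(F) = -24 + 19 = -5)
l = -24 (l = -3*8 = -24)
q = 0 (q = 0³ = 0)
((l*7)*q + J(-18, -17))/(b(-20) + 2831) = (-24*7*0 - 3)/(-5 + 2831) = (-168*0 - 3)/2826 = (0 - 3)*(1/2826) = -3*1/2826 = -1/942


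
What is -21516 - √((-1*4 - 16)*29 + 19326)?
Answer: -21516 - √18746 ≈ -21653.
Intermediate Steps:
-21516 - √((-1*4 - 16)*29 + 19326) = -21516 - √((-4 - 16)*29 + 19326) = -21516 - √(-20*29 + 19326) = -21516 - √(-580 + 19326) = -21516 - √18746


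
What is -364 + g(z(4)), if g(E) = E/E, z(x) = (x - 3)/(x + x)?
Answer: -363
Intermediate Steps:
z(x) = (-3 + x)/(2*x) (z(x) = (-3 + x)/((2*x)) = (-3 + x)*(1/(2*x)) = (-3 + x)/(2*x))
g(E) = 1
-364 + g(z(4)) = -364 + 1 = -363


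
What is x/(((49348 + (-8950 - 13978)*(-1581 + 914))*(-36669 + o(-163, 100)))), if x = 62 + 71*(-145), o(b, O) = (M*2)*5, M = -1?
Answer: 3411/187580367332 ≈ 1.8184e-8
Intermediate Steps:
o(b, O) = -10 (o(b, O) = -1*2*5 = -2*5 = -10)
x = -10233 (x = 62 - 10295 = -10233)
x/(((49348 + (-8950 - 13978)*(-1581 + 914))*(-36669 + o(-163, 100)))) = -10233*1/((-36669 - 10)*(49348 + (-8950 - 13978)*(-1581 + 914))) = -10233*(-1/(36679*(49348 - 22928*(-667)))) = -10233*(-1/(36679*(49348 + 15292976))) = -10233/(15342324*(-36679)) = -10233/(-562741101996) = -10233*(-1/562741101996) = 3411/187580367332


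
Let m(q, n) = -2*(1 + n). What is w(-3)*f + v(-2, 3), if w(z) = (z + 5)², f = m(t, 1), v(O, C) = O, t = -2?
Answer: -18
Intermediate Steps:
m(q, n) = -2 - 2*n
f = -4 (f = -2 - 2*1 = -2 - 2 = -4)
w(z) = (5 + z)²
w(-3)*f + v(-2, 3) = (5 - 3)²*(-4) - 2 = 2²*(-4) - 2 = 4*(-4) - 2 = -16 - 2 = -18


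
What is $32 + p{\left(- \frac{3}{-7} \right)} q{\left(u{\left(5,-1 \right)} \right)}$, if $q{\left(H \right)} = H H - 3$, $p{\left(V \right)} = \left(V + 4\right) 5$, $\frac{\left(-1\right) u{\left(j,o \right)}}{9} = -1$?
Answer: $\frac{12314}{7} \approx 1759.1$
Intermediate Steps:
$u{\left(j,o \right)} = 9$ ($u{\left(j,o \right)} = \left(-9\right) \left(-1\right) = 9$)
$p{\left(V \right)} = 20 + 5 V$ ($p{\left(V \right)} = \left(4 + V\right) 5 = 20 + 5 V$)
$q{\left(H \right)} = -3 + H^{2}$ ($q{\left(H \right)} = H^{2} - 3 = -3 + H^{2}$)
$32 + p{\left(- \frac{3}{-7} \right)} q{\left(u{\left(5,-1 \right)} \right)} = 32 + \left(20 + 5 \left(- \frac{3}{-7}\right)\right) \left(-3 + 9^{2}\right) = 32 + \left(20 + 5 \left(\left(-3\right) \left(- \frac{1}{7}\right)\right)\right) \left(-3 + 81\right) = 32 + \left(20 + 5 \cdot \frac{3}{7}\right) 78 = 32 + \left(20 + \frac{15}{7}\right) 78 = 32 + \frac{155}{7} \cdot 78 = 32 + \frac{12090}{7} = \frac{12314}{7}$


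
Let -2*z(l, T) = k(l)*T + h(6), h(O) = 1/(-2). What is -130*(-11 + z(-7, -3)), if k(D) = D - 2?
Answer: 6305/2 ≈ 3152.5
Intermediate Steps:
h(O) = -½
k(D) = -2 + D
z(l, T) = ¼ - T*(-2 + l)/2 (z(l, T) = -((-2 + l)*T - ½)/2 = -(T*(-2 + l) - ½)/2 = -(-½ + T*(-2 + l))/2 = ¼ - T*(-2 + l)/2)
-130*(-11 + z(-7, -3)) = -130*(-11 + (¼ - ½*(-3)*(-2 - 7))) = -130*(-11 + (¼ - ½*(-3)*(-9))) = -130*(-11 + (¼ - 27/2)) = -130*(-11 - 53/4) = -130*(-97/4) = 6305/2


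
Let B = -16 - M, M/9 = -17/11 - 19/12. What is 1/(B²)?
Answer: 1936/286225 ≈ 0.0067639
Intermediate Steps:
M = -1239/44 (M = 9*(-17/11 - 19/12) = 9*(-413/132) = -1239/44 ≈ -28.159)
B = 535/44 (B = -16 - 1*(-1239/44) = -16 + 1239/44 = 535/44 ≈ 12.159)
1/(B²) = 1/((535/44)²) = 1/(286225/1936) = 1936/286225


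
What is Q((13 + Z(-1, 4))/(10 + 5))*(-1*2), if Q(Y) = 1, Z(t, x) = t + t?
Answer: -2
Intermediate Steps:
Z(t, x) = 2*t
Q((13 + Z(-1, 4))/(10 + 5))*(-1*2) = 1*(-1*2) = 1*(-2) = -2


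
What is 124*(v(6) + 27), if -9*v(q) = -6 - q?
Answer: 10540/3 ≈ 3513.3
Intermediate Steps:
v(q) = ⅔ + q/9 (v(q) = -(-6 - q)/9 = ⅔ + q/9)
124*(v(6) + 27) = 124*((⅔ + (⅑)*6) + 27) = 124*((⅔ + ⅔) + 27) = 124*(4/3 + 27) = 124*(85/3) = 10540/3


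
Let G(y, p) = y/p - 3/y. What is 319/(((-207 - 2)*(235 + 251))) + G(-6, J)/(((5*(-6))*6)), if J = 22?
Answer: -1789/406296 ≈ -0.0044032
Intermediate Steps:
G(y, p) = -3/y + y/p
319/(((-207 - 2)*(235 + 251))) + G(-6, J)/(((5*(-6))*6)) = 319/(((-207 - 2)*(235 + 251))) + (-3/(-6) - 6/22)/(((5*(-6))*6)) = 319/((-209*486)) + (-3*(-⅙) - 6*1/22)/((-30*6)) = 319/(-101574) + (½ - 3/11)/(-180) = 319*(-1/101574) + (5/22)*(-1/180) = -29/9234 - 1/792 = -1789/406296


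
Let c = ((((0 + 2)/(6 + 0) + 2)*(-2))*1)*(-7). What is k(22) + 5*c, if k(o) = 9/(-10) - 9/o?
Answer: 26734/165 ≈ 162.02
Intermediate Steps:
k(o) = -9/10 - 9/o (k(o) = 9*(-1/10) - 9/o = -9/10 - 9/o)
c = 98/3 (c = (((2/6 + 2)*(-2))*1)*(-7) = (((2*(1/6) + 2)*(-2))*1)*(-7) = (((1/3 + 2)*(-2))*1)*(-7) = (((7/3)*(-2))*1)*(-7) = -14/3*1*(-7) = -14/3*(-7) = 98/3 ≈ 32.667)
k(22) + 5*c = (-9/10 - 9/22) + 5*(98/3) = (-9/10 - 9*1/22) + 490/3 = (-9/10 - 9/22) + 490/3 = -72/55 + 490/3 = 26734/165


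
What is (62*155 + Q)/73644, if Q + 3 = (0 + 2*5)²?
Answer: 571/4332 ≈ 0.13181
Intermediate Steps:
Q = 97 (Q = -3 + (0 + 2*5)² = -3 + (0 + 10)² = -3 + 10² = -3 + 100 = 97)
(62*155 + Q)/73644 = (62*155 + 97)/73644 = (9610 + 97)*(1/73644) = 9707*(1/73644) = 571/4332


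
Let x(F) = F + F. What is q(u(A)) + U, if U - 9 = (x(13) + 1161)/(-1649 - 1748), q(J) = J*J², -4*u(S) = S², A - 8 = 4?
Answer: -158461046/3397 ≈ -46647.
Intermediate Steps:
x(F) = 2*F
A = 12 (A = 8 + 4 = 12)
u(S) = -S²/4
q(J) = J³
U = 29386/3397 (U = 9 + (2*13 + 1161)/(-1649 - 1748) = 9 + (26 + 1161)/(-3397) = 9 + 1187*(-1/3397) = 9 - 1187/3397 = 29386/3397 ≈ 8.6506)
q(u(A)) + U = (-¼*12²)³ + 29386/3397 = (-¼*144)³ + 29386/3397 = (-36)³ + 29386/3397 = -46656 + 29386/3397 = -158461046/3397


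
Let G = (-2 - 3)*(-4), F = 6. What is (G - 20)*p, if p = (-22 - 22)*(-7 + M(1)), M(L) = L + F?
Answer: 0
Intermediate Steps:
M(L) = 6 + L (M(L) = L + 6 = 6 + L)
G = 20 (G = -5*(-4) = 20)
p = 0 (p = (-22 - 22)*(-7 + (6 + 1)) = -44*(-7 + 7) = -44*0 = 0)
(G - 20)*p = (20 - 20)*0 = 0*0 = 0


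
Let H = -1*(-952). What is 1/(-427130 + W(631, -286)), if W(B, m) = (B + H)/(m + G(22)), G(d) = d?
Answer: -264/112763903 ≈ -2.3412e-6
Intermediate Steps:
H = 952
W(B, m) = (952 + B)/(22 + m) (W(B, m) = (B + 952)/(m + 22) = (952 + B)/(22 + m))
1/(-427130 + W(631, -286)) = 1/(-427130 + (952 + 631)/(22 - 286)) = 1/(-427130 + 1583/(-264)) = 1/(-427130 - 1/264*1583) = 1/(-427130 - 1583/264) = 1/(-112763903/264) = -264/112763903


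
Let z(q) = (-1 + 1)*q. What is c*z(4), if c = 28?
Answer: 0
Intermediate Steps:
z(q) = 0 (z(q) = 0*q = 0)
c*z(4) = 28*0 = 0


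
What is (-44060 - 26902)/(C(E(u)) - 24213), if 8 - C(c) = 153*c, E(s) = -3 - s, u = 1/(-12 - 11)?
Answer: 1632126/546311 ≈ 2.9875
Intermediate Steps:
u = -1/23 (u = 1/(-23) = -1/23 ≈ -0.043478)
C(c) = 8 - 153*c
(-44060 - 26902)/(C(E(u)) - 24213) = (-44060 - 26902)/((8 - 153*(-3 - 1*(-1/23))) - 24213) = -70962/((8 - 153*(-3 + 1/23)) - 24213) = -70962/((8 - 153*(-68/23)) - 24213) = -70962/((8 + 10404/23) - 24213) = -70962/(10588/23 - 24213) = -70962/(-546311/23) = -70962*(-23/546311) = 1632126/546311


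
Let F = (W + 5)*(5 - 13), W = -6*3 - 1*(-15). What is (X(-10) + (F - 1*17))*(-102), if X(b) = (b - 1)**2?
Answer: -8976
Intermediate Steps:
W = -3 (W = -18 + 15 = -3)
F = -16 (F = (-3 + 5)*(5 - 13) = 2*(-8) = -16)
X(b) = (-1 + b)**2
(X(-10) + (F - 1*17))*(-102) = ((-1 - 10)**2 + (-16 - 1*17))*(-102) = ((-11)**2 + (-16 - 17))*(-102) = (121 - 33)*(-102) = 88*(-102) = -8976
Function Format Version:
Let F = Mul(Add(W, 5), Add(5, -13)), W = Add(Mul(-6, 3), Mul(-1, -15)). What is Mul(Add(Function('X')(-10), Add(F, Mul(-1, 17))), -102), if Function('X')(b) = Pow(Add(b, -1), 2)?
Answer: -8976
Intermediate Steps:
W = -3 (W = Add(-18, 15) = -3)
F = -16 (F = Mul(Add(-3, 5), Add(5, -13)) = Mul(2, -8) = -16)
Function('X')(b) = Pow(Add(-1, b), 2)
Mul(Add(Function('X')(-10), Add(F, Mul(-1, 17))), -102) = Mul(Add(Pow(Add(-1, -10), 2), Add(-16, Mul(-1, 17))), -102) = Mul(Add(Pow(-11, 2), Add(-16, -17)), -102) = Mul(Add(121, -33), -102) = Mul(88, -102) = -8976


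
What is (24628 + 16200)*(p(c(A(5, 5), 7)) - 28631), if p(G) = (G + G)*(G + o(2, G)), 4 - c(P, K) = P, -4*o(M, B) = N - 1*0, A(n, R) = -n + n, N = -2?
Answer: -1167476660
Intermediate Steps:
A(n, R) = 0
o(M, B) = 1/2 (o(M, B) = -(-2 - 1*0)/4 = -(-2 + 0)/4 = -1/4*(-2) = 1/2)
c(P, K) = 4 - P
p(G) = 2*G*(1/2 + G) (p(G) = (G + G)*(G + 1/2) = (2*G)*(1/2 + G) = 2*G*(1/2 + G))
(24628 + 16200)*(p(c(A(5, 5), 7)) - 28631) = (24628 + 16200)*((4 - 1*0)*(1 + 2*(4 - 1*0)) - 28631) = 40828*((4 + 0)*(1 + 2*(4 + 0)) - 28631) = 40828*(4*(1 + 2*4) - 28631) = 40828*(4*(1 + 8) - 28631) = 40828*(4*9 - 28631) = 40828*(36 - 28631) = 40828*(-28595) = -1167476660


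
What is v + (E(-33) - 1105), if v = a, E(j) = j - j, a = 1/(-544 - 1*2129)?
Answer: -2953666/2673 ≈ -1105.0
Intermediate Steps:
a = -1/2673 (a = 1/(-544 - 2129) = 1/(-2673) = -1/2673 ≈ -0.00037411)
E(j) = 0
v = -1/2673 ≈ -0.00037411
v + (E(-33) - 1105) = -1/2673 + (0 - 1105) = -1/2673 - 1105 = -2953666/2673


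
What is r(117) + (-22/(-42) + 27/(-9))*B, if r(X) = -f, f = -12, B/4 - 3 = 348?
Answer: -24252/7 ≈ -3464.6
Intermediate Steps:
B = 1404 (B = 12 + 4*348 = 12 + 1392 = 1404)
r(X) = 12 (r(X) = -1*(-12) = 12)
r(117) + (-22/(-42) + 27/(-9))*B = 12 + (-22/(-42) + 27/(-9))*1404 = 12 + (-22*(-1/42) + 27*(-⅑))*1404 = 12 + (11/21 - 3)*1404 = 12 - 52/21*1404 = 12 - 24336/7 = -24252/7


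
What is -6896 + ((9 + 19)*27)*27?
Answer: 13516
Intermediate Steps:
-6896 + ((9 + 19)*27)*27 = -6896 + (28*27)*27 = -6896 + 756*27 = -6896 + 20412 = 13516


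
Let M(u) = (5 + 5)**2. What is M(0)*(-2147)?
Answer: -214700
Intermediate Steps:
M(u) = 100 (M(u) = 10**2 = 100)
M(0)*(-2147) = 100*(-2147) = -214700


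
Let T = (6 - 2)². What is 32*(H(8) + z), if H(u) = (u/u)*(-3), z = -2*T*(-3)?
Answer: 2976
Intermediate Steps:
T = 16 (T = 4² = 16)
z = 96 (z = -2*16*(-3) = -32*(-3) = 96)
H(u) = -3 (H(u) = 1*(-3) = -3)
32*(H(8) + z) = 32*(-3 + 96) = 32*93 = 2976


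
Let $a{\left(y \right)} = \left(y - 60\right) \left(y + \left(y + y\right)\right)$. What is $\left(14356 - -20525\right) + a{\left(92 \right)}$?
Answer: $43713$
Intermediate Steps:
$a{\left(y \right)} = 3 y \left(-60 + y\right)$ ($a{\left(y \right)} = \left(-60 + y\right) \left(y + 2 y\right) = \left(-60 + y\right) 3 y = 3 y \left(-60 + y\right)$)
$\left(14356 - -20525\right) + a{\left(92 \right)} = \left(14356 - -20525\right) + 3 \cdot 92 \left(-60 + 92\right) = \left(14356 + 20525\right) + 3 \cdot 92 \cdot 32 = 34881 + 8832 = 43713$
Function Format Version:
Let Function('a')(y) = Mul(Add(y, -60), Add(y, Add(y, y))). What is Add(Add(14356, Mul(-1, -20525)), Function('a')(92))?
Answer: 43713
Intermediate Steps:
Function('a')(y) = Mul(3, y, Add(-60, y)) (Function('a')(y) = Mul(Add(-60, y), Add(y, Mul(2, y))) = Mul(Add(-60, y), Mul(3, y)) = Mul(3, y, Add(-60, y)))
Add(Add(14356, Mul(-1, -20525)), Function('a')(92)) = Add(Add(14356, Mul(-1, -20525)), Mul(3, 92, Add(-60, 92))) = Add(Add(14356, 20525), Mul(3, 92, 32)) = Add(34881, 8832) = 43713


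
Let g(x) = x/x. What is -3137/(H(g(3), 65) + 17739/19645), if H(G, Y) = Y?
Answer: -61626365/1294664 ≈ -47.600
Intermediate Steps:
g(x) = 1
-3137/(H(g(3), 65) + 17739/19645) = -3137/(65 + 17739/19645) = -3137/1294664/19645 = -3137*19645/1294664 = -61626365/1294664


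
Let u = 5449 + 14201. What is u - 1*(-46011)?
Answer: 65661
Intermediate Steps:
u = 19650
u - 1*(-46011) = 19650 - 1*(-46011) = 19650 + 46011 = 65661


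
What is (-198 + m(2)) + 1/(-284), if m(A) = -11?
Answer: -59357/284 ≈ -209.00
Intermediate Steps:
(-198 + m(2)) + 1/(-284) = (-198 - 11) + 1/(-284) = -209 - 1/284 = -59357/284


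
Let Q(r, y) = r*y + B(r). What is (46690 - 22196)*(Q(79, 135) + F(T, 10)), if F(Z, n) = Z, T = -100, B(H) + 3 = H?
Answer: 260640654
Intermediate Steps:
B(H) = -3 + H
Q(r, y) = -3 + r + r*y (Q(r, y) = r*y + (-3 + r) = -3 + r + r*y)
(46690 - 22196)*(Q(79, 135) + F(T, 10)) = (46690 - 22196)*((-3 + 79 + 79*135) - 100) = 24494*((-3 + 79 + 10665) - 100) = 24494*(10741 - 100) = 24494*10641 = 260640654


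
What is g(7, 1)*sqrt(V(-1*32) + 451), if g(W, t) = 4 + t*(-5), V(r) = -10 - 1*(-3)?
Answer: -2*sqrt(111) ≈ -21.071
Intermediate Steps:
V(r) = -7 (V(r) = -10 + 3 = -7)
g(W, t) = 4 - 5*t
g(7, 1)*sqrt(V(-1*32) + 451) = (4 - 5*1)*sqrt(-7 + 451) = (4 - 5)*sqrt(444) = -2*sqrt(111)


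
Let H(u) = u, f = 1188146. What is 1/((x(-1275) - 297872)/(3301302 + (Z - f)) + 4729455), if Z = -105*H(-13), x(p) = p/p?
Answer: 2114521/10000531618184 ≈ 2.1144e-7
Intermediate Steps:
x(p) = 1
Z = 1365 (Z = -105*(-13) = 1365)
1/((x(-1275) - 297872)/(3301302 + (Z - f)) + 4729455) = 1/((1 - 297872)/(3301302 + (1365 - 1*1188146)) + 4729455) = 1/(-297871/(3301302 + (1365 - 1188146)) + 4729455) = 1/(-297871/(3301302 - 1186781) + 4729455) = 1/(-297871/2114521 + 4729455) = 1/(10000531618184/2114521) = 2114521/10000531618184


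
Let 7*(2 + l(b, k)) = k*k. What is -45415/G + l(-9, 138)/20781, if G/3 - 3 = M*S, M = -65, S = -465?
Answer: -180765455/488575164 ≈ -0.36999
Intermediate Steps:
G = 90684 (G = 9 + 3*(-65*(-465)) = 9 + 3*30225 = 9 + 90675 = 90684)
l(b, k) = -2 + k**2/7 (l(b, k) = -2 + (k*k)/7 = -2 + k**2/7)
-45415/G + l(-9, 138)/20781 = -45415/90684 + (-2 + (1/7)*138**2)/20781 = -45415*1/90684 + (-2 + (1/7)*19044)*(1/20781) = -45415/90684 + (-2 + 19044/7)*(1/20781) = -45415/90684 + (19030/7)*(1/20781) = -45415/90684 + 19030/145467 = -180765455/488575164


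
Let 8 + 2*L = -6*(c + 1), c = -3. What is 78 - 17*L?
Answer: 44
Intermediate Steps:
L = 2 (L = -4 + (-6*(-3 + 1))/2 = -4 + (-6*(-2))/2 = -4 + (1/2)*12 = -4 + 6 = 2)
78 - 17*L = 78 - 17*2 = 78 - 34 = 44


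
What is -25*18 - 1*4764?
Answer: -5214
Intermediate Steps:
-25*18 - 1*4764 = -450 - 4764 = -5214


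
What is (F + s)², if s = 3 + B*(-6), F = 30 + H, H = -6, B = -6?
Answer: 3969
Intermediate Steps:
F = 24 (F = 30 - 6 = 24)
s = 39 (s = 3 - 6*(-6) = 3 + 36 = 39)
(F + s)² = (24 + 39)² = 63² = 3969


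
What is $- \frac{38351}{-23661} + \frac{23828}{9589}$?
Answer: $\frac{931542047}{226885329} \approx 4.1058$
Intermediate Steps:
$- \frac{38351}{-23661} + \frac{23828}{9589} = \left(-38351\right) \left(- \frac{1}{23661}\right) + 23828 \cdot \frac{1}{9589} = \frac{38351}{23661} + \frac{23828}{9589} = \frac{931542047}{226885329}$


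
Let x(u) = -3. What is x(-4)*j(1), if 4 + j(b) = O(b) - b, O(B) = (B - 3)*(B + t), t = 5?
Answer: 51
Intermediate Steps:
O(B) = (-3 + B)*(5 + B) (O(B) = (B - 3)*(B + 5) = (-3 + B)*(5 + B))
j(b) = -19 + b + b² (j(b) = -4 + ((-15 + b² + 2*b) - b) = -4 + (-15 + b + b²) = -19 + b + b²)
x(-4)*j(1) = -3*(-19 + 1 + 1²) = -3*(-19 + 1 + 1) = -3*(-17) = 51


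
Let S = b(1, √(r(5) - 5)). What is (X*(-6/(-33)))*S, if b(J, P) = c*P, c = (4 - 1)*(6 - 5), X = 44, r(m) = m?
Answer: 0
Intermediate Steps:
c = 3 (c = 3*1 = 3)
b(J, P) = 3*P
S = 0 (S = 3*√(5 - 5) = 3*√0 = 3*0 = 0)
(X*(-6/(-33)))*S = (44*(-6/(-33)))*0 = (44*(-6*(-1/33)))*0 = (44*(2/11))*0 = 8*0 = 0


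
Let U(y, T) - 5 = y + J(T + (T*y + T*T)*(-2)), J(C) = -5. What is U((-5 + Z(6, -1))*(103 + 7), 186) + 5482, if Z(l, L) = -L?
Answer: 5042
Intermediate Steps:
U(y, T) = y (U(y, T) = 5 + (y - 5) = 5 + (-5 + y) = y)
U((-5 + Z(6, -1))*(103 + 7), 186) + 5482 = (-5 - 1*(-1))*(103 + 7) + 5482 = (-5 + 1)*110 + 5482 = -4*110 + 5482 = -440 + 5482 = 5042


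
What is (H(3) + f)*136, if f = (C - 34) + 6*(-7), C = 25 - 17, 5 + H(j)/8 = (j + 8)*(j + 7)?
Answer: 104992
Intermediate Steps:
H(j) = -40 + 8*(7 + j)*(8 + j) (H(j) = -40 + 8*((j + 8)*(j + 7)) = -40 + 8*((8 + j)*(7 + j)) = -40 + 8*((7 + j)*(8 + j)) = -40 + 8*(7 + j)*(8 + j))
C = 8
f = -68 (f = (8 - 34) + 6*(-7) = -26 - 42 = -68)
(H(3) + f)*136 = ((408 + 8*3² + 120*3) - 68)*136 = ((408 + 8*9 + 360) - 68)*136 = ((408 + 72 + 360) - 68)*136 = (840 - 68)*136 = 772*136 = 104992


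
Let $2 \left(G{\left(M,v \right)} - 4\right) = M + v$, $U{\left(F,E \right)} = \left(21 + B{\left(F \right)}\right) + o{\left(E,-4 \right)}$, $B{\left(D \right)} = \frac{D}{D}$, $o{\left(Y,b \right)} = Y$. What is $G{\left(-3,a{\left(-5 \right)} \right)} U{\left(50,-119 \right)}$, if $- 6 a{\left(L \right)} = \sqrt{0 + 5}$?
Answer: $- \frac{485}{2} + \frac{97 \sqrt{5}}{12} \approx -224.43$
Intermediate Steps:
$B{\left(D \right)} = 1$
$a{\left(L \right)} = - \frac{\sqrt{5}}{6}$ ($a{\left(L \right)} = - \frac{\sqrt{0 + 5}}{6} = - \frac{\sqrt{5}}{6}$)
$U{\left(F,E \right)} = 22 + E$ ($U{\left(F,E \right)} = \left(21 + 1\right) + E = 22 + E$)
$G{\left(M,v \right)} = 4 + \frac{M}{2} + \frac{v}{2}$ ($G{\left(M,v \right)} = 4 + \frac{M + v}{2} = 4 + \left(\frac{M}{2} + \frac{v}{2}\right) = 4 + \frac{M}{2} + \frac{v}{2}$)
$G{\left(-3,a{\left(-5 \right)} \right)} U{\left(50,-119 \right)} = \left(4 + \frac{1}{2} \left(-3\right) + \frac{\left(- \frac{1}{6}\right) \sqrt{5}}{2}\right) \left(22 - 119\right) = \left(4 - \frac{3}{2} - \frac{\sqrt{5}}{12}\right) \left(-97\right) = \left(\frac{5}{2} - \frac{\sqrt{5}}{12}\right) \left(-97\right) = - \frac{485}{2} + \frac{97 \sqrt{5}}{12}$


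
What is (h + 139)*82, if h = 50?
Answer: 15498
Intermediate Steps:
(h + 139)*82 = (50 + 139)*82 = 189*82 = 15498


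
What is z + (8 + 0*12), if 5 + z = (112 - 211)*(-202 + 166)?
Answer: 3567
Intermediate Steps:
z = 3559 (z = -5 + (112 - 211)*(-202 + 166) = -5 - 99*(-36) = -5 + 3564 = 3559)
z + (8 + 0*12) = 3559 + (8 + 0*12) = 3559 + (8 + 0) = 3559 + 8 = 3567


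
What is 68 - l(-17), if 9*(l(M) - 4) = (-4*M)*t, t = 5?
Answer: 236/9 ≈ 26.222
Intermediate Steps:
l(M) = 4 - 20*M/9 (l(M) = 4 + (-4*M*5)/9 = 4 + (-20*M)/9 = 4 - 20*M/9)
68 - l(-17) = 68 - (4 - 20/9*(-17)) = 68 - (4 + 340/9) = 68 - 1*376/9 = 68 - 376/9 = 236/9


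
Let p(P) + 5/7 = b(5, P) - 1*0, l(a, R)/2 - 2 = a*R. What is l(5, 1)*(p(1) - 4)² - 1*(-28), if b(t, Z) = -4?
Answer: 7638/7 ≈ 1091.1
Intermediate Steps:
l(a, R) = 4 + 2*R*a (l(a, R) = 4 + 2*(a*R) = 4 + 2*(R*a) = 4 + 2*R*a)
p(P) = -33/7 (p(P) = -5/7 + (-4 - 1*0) = -5/7 + (-4 + 0) = -5/7 - 4 = -33/7)
l(5, 1)*(p(1) - 4)² - 1*(-28) = (4 + 2*1*5)*(-33/7 - 4)² - 1*(-28) = (4 + 10)*(-61/7)² + 28 = 14*(3721/49) + 28 = 7442/7 + 28 = 7638/7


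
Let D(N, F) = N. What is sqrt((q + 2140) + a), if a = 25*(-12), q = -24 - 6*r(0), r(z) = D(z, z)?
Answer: 2*sqrt(454) ≈ 42.615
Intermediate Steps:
r(z) = z
q = -24 (q = -24 - 6*0 = -24 + 0 = -24)
a = -300
sqrt((q + 2140) + a) = sqrt((-24 + 2140) - 300) = sqrt(2116 - 300) = sqrt(1816) = 2*sqrt(454)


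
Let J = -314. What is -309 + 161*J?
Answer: -50863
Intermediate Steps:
-309 + 161*J = -309 + 161*(-314) = -309 - 50554 = -50863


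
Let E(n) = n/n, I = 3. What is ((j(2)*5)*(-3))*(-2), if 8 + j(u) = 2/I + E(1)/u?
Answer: -205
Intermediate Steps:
E(n) = 1
j(u) = -22/3 + 1/u (j(u) = -8 + (2/3 + 1/u) = -8 + (2*(⅓) + 1/u) = -8 + (⅔ + 1/u) = -22/3 + 1/u)
((j(2)*5)*(-3))*(-2) = (((-22/3 + 1/2)*5)*(-3))*(-2) = (((-22/3 + ½)*5)*(-3))*(-2) = (-41/6*5*(-3))*(-2) = -205/6*(-3)*(-2) = (205/2)*(-2) = -205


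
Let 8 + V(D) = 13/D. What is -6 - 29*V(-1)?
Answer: 603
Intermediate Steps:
V(D) = -8 + 13/D
-6 - 29*V(-1) = -6 - 29*(-8 + 13/(-1)) = -6 - 29*(-8 + 13*(-1)) = -6 - 29*(-8 - 13) = -6 - 29*(-21) = -6 + 609 = 603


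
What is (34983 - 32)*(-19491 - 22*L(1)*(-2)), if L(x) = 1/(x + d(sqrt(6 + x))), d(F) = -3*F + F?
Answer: -18394746251/27 - 3075688*sqrt(7)/27 ≈ -6.8159e+8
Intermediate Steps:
d(F) = -2*F
L(x) = 1/(x - 2*sqrt(6 + x))
(34983 - 32)*(-19491 - 22*L(1)*(-2)) = (34983 - 32)*(-19491 - 22/(1 - 2*sqrt(6 + 1))*(-2)) = 34951*(-19491 - 22/(1 - 2*sqrt(7))*(-2)) = 34951*(-19491 + 44/(1 - 2*sqrt(7))) = -681229941 + 1537844/(1 - 2*sqrt(7))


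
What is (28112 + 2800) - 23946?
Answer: 6966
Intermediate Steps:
(28112 + 2800) - 23946 = 30912 - 23946 = 6966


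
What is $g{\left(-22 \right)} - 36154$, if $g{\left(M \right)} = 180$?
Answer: $-35974$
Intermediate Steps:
$g{\left(-22 \right)} - 36154 = 180 - 36154 = -35974$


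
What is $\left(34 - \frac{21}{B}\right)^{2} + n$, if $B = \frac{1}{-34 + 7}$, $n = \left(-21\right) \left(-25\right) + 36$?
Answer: $361762$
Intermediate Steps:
$n = 561$ ($n = 525 + 36 = 561$)
$B = - \frac{1}{27}$ ($B = \frac{1}{-27} = - \frac{1}{27} \approx -0.037037$)
$\left(34 - \frac{21}{B}\right)^{2} + n = \left(34 - \frac{21}{- \frac{1}{27}}\right)^{2} + 561 = \left(34 - -567\right)^{2} + 561 = \left(34 + 567\right)^{2} + 561 = 601^{2} + 561 = 361201 + 561 = 361762$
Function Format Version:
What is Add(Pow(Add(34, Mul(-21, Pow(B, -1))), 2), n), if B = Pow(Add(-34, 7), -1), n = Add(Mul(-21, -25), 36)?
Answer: 361762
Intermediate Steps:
n = 561 (n = Add(525, 36) = 561)
B = Rational(-1, 27) (B = Pow(-27, -1) = Rational(-1, 27) ≈ -0.037037)
Add(Pow(Add(34, Mul(-21, Pow(B, -1))), 2), n) = Add(Pow(Add(34, Mul(-21, Pow(Rational(-1, 27), -1))), 2), 561) = Add(Pow(Add(34, Mul(-21, -27)), 2), 561) = Add(Pow(Add(34, 567), 2), 561) = Add(Pow(601, 2), 561) = Add(361201, 561) = 361762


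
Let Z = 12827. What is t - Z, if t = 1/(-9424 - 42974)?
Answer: -672109147/52398 ≈ -12827.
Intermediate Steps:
t = -1/52398 (t = 1/(-52398) = -1/52398 ≈ -1.9085e-5)
t - Z = -1/52398 - 1*12827 = -1/52398 - 12827 = -672109147/52398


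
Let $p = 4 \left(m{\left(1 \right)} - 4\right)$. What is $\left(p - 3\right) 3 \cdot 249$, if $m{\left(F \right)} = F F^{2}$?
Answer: $-11205$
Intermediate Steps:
$m{\left(F \right)} = F^{3}$
$p = -12$ ($p = 4 \left(1^{3} - 4\right) = 4 \left(1 - 4\right) = 4 \left(-3\right) = -12$)
$\left(p - 3\right) 3 \cdot 249 = \left(-12 - 3\right) 3 \cdot 249 = \left(-15\right) 3 \cdot 249 = \left(-45\right) 249 = -11205$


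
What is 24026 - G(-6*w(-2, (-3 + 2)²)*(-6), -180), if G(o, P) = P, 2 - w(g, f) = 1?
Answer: 24206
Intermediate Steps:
w(g, f) = 1 (w(g, f) = 2 - 1*1 = 2 - 1 = 1)
24026 - G(-6*w(-2, (-3 + 2)²)*(-6), -180) = 24026 - 1*(-180) = 24026 + 180 = 24206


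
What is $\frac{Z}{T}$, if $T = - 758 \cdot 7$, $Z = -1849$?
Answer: $\frac{1849}{5306} \approx 0.34847$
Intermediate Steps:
$T = -5306$ ($T = \left(-1\right) 5306 = -5306$)
$\frac{Z}{T} = - \frac{1849}{-5306} = \left(-1849\right) \left(- \frac{1}{5306}\right) = \frac{1849}{5306}$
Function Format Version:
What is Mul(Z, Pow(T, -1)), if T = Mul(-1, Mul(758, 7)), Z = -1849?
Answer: Rational(1849, 5306) ≈ 0.34847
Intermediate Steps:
T = -5306 (T = Mul(-1, 5306) = -5306)
Mul(Z, Pow(T, -1)) = Mul(-1849, Pow(-5306, -1)) = Mul(-1849, Rational(-1, 5306)) = Rational(1849, 5306)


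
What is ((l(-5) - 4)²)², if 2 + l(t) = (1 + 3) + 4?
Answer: 16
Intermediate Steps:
l(t) = 6 (l(t) = -2 + ((1 + 3) + 4) = -2 + (4 + 4) = -2 + 8 = 6)
((l(-5) - 4)²)² = ((6 - 4)²)² = (2²)² = 4² = 16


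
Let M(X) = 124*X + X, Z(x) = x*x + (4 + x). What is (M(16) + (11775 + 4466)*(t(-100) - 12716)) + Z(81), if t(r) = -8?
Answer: -206641838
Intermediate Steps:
Z(x) = 4 + x + x**2 (Z(x) = x**2 + (4 + x) = 4 + x + x**2)
M(X) = 125*X
(M(16) + (11775 + 4466)*(t(-100) - 12716)) + Z(81) = (125*16 + (11775 + 4466)*(-8 - 12716)) + (4 + 81 + 81**2) = (2000 + 16241*(-12724)) + (4 + 81 + 6561) = (2000 - 206650484) + 6646 = -206648484 + 6646 = -206641838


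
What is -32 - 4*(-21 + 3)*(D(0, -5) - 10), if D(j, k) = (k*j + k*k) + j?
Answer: 1048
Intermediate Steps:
D(j, k) = j + k² + j*k (D(j, k) = (j*k + k²) + j = (k² + j*k) + j = j + k² + j*k)
-32 - 4*(-21 + 3)*(D(0, -5) - 10) = -32 - 4*(-21 + 3)*((0 + (-5)² + 0*(-5)) - 10) = -32 - (-72)*((0 + 25 + 0) - 10) = -32 - (-72)*(25 - 10) = -32 - (-72)*15 = -32 - 4*(-270) = -32 + 1080 = 1048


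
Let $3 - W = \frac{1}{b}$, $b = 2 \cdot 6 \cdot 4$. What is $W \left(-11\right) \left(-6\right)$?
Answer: $\frac{1573}{8} \approx 196.63$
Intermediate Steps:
$b = 48$ ($b = 12 \cdot 4 = 48$)
$W = \frac{143}{48}$ ($W = 3 - \frac{1}{48} = \frac{143}{48} \approx 2.9792$)
$W \left(-11\right) \left(-6\right) = \frac{143}{48} \left(-11\right) \left(-6\right) = \left(- \frac{1573}{48}\right) \left(-6\right) = \frac{1573}{8}$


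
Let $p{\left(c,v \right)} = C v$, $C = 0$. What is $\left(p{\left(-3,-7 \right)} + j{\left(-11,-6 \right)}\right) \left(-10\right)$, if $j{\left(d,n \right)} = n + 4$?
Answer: $20$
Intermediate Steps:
$j{\left(d,n \right)} = 4 + n$
$p{\left(c,v \right)} = 0$ ($p{\left(c,v \right)} = 0 v = 0$)
$\left(p{\left(-3,-7 \right)} + j{\left(-11,-6 \right)}\right) \left(-10\right) = \left(0 + \left(4 - 6\right)\right) \left(-10\right) = \left(0 - 2\right) \left(-10\right) = \left(-2\right) \left(-10\right) = 20$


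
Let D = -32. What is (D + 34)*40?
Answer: 80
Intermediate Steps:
(D + 34)*40 = (-32 + 34)*40 = 2*40 = 80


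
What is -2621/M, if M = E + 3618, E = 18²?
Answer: -2621/3942 ≈ -0.66489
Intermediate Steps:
E = 324
M = 3942 (M = 324 + 3618 = 3942)
-2621/M = -2621/3942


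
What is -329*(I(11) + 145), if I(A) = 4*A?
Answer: -62181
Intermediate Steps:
-329*(I(11) + 145) = -329*(4*11 + 145) = -329*(44 + 145) = -329*189 = -62181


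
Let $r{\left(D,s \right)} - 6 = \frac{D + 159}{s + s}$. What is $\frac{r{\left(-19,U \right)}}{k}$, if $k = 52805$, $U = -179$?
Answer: $\frac{1004}{9452095} \approx 0.00010622$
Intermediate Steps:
$r{\left(D,s \right)} = 6 + \frac{159 + D}{2 s}$ ($r{\left(D,s \right)} = 6 + \frac{D + 159}{s + s} = 6 + \frac{159 + D}{2 s}$)
$\frac{r{\left(-19,U \right)}}{k} = \frac{\frac{1}{2} \frac{1}{-179} \left(159 - 19 + 12 \left(-179\right)\right)}{52805} = \frac{1}{2} \left(- \frac{1}{179}\right) \left(159 - 19 - 2148\right) \frac{1}{52805} = \frac{1}{2} \left(- \frac{1}{179}\right) \left(-2008\right) \frac{1}{52805} = \frac{1004}{179} \cdot \frac{1}{52805} = \frac{1004}{9452095}$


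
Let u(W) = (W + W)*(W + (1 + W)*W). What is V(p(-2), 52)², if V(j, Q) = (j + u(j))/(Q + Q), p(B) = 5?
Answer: 126025/10816 ≈ 11.652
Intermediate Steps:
u(W) = 2*W*(W + W*(1 + W)) (u(W) = (2*W)*(W + W*(1 + W)) = 2*W*(W + W*(1 + W)))
V(j, Q) = (j + 2*j²*(2 + j))/(2*Q) (V(j, Q) = (j + 2*j²*(2 + j))/(Q + Q) = (j + 2*j²*(2 + j))/((2*Q)) = (j + 2*j²*(2 + j))*(1/(2*Q)) = (j + 2*j²*(2 + j))/(2*Q))
V(p(-2), 52)² = ((½)*5*(1 + 2*5*(2 + 5))/52)² = ((½)*5*(1/52)*(1 + 2*5*7))² = ((½)*5*(1/52)*(1 + 70))² = ((½)*5*(1/52)*71)² = (355/104)² = 126025/10816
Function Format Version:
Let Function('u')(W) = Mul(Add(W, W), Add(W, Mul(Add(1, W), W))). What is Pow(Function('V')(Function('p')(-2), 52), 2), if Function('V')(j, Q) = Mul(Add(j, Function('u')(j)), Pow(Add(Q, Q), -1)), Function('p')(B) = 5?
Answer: Rational(126025, 10816) ≈ 11.652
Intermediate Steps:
Function('u')(W) = Mul(2, W, Add(W, Mul(W, Add(1, W)))) (Function('u')(W) = Mul(Mul(2, W), Add(W, Mul(W, Add(1, W)))) = Mul(2, W, Add(W, Mul(W, Add(1, W)))))
Function('V')(j, Q) = Mul(Rational(1, 2), Pow(Q, -1), Add(j, Mul(2, Pow(j, 2), Add(2, j)))) (Function('V')(j, Q) = Mul(Add(j, Mul(2, Pow(j, 2), Add(2, j))), Pow(Add(Q, Q), -1)) = Mul(Add(j, Mul(2, Pow(j, 2), Add(2, j))), Pow(Mul(2, Q), -1)) = Mul(Add(j, Mul(2, Pow(j, 2), Add(2, j))), Mul(Rational(1, 2), Pow(Q, -1))) = Mul(Rational(1, 2), Pow(Q, -1), Add(j, Mul(2, Pow(j, 2), Add(2, j)))))
Pow(Function('V')(Function('p')(-2), 52), 2) = Pow(Mul(Rational(1, 2), 5, Pow(52, -1), Add(1, Mul(2, 5, Add(2, 5)))), 2) = Pow(Mul(Rational(1, 2), 5, Rational(1, 52), Add(1, Mul(2, 5, 7))), 2) = Pow(Mul(Rational(1, 2), 5, Rational(1, 52), Add(1, 70)), 2) = Pow(Mul(Rational(1, 2), 5, Rational(1, 52), 71), 2) = Pow(Rational(355, 104), 2) = Rational(126025, 10816)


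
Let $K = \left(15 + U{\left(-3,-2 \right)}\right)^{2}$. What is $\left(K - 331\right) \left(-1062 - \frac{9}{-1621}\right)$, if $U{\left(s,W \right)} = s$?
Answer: $\frac{321919191}{1621} \approx 1.9859 \cdot 10^{5}$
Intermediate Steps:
$K = 144$ ($K = \left(15 - 3\right)^{2} = 12^{2} = 144$)
$\left(K - 331\right) \left(-1062 - \frac{9}{-1621}\right) = \left(144 - 331\right) \left(-1062 - \frac{9}{-1621}\right) = - 187 \left(-1062 - - \frac{9}{1621}\right) = - 187 \left(-1062 + \frac{9}{1621}\right) = \left(-187\right) \left(- \frac{1721493}{1621}\right) = \frac{321919191}{1621}$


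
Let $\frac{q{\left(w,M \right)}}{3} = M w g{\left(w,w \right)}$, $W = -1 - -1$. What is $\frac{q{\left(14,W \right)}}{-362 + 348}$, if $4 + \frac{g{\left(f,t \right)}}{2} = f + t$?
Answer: $0$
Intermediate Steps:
$g{\left(f,t \right)} = -8 + 2 f + 2 t$ ($g{\left(f,t \right)} = -8 + 2 \left(f + t\right) = -8 + \left(2 f + 2 t\right) = -8 + 2 f + 2 t$)
$W = 0$ ($W = -1 + 1 = 0$)
$q{\left(w,M \right)} = 3 M w \left(-8 + 4 w\right)$ ($q{\left(w,M \right)} = 3 M w \left(-8 + 2 w + 2 w\right) = 3 M w \left(-8 + 4 w\right)$)
$\frac{q{\left(14,W \right)}}{-362 + 348} = \frac{12 \cdot 0 \cdot 14 \left(-2 + 14\right)}{-362 + 348} = \frac{12 \cdot 0 \cdot 14 \cdot 12}{-14} = 0 \left(- \frac{1}{14}\right) = 0$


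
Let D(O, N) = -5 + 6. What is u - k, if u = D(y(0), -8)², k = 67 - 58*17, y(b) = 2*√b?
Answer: 920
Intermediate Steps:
k = -919 (k = 67 - 986 = -919)
D(O, N) = 1
u = 1 (u = 1² = 1)
u - k = 1 - 1*(-919) = 1 + 919 = 920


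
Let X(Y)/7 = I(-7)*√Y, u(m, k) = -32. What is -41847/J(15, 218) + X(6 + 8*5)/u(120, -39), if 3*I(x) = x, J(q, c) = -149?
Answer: 41847/149 + 49*√46/96 ≈ 284.31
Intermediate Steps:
I(x) = x/3
X(Y) = -49*√Y/3 (X(Y) = 7*(((⅓)*(-7))*√Y) = 7*(-7*√Y/3) = -49*√Y/3)
-41847/J(15, 218) + X(6 + 8*5)/u(120, -39) = -41847/(-149) - 49*√(6 + 8*5)/3/(-32) = -41847*(-1/149) - 49*√(6 + 40)/3*(-1/32) = 41847/149 - 49*√46/3*(-1/32) = 41847/149 + 49*√46/96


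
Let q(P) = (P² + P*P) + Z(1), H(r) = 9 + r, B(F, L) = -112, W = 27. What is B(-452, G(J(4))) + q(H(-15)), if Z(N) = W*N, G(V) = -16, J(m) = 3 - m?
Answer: -13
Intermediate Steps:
Z(N) = 27*N
q(P) = 27 + 2*P² (q(P) = (P² + P*P) + 27*1 = (P² + P²) + 27 = 2*P² + 27 = 27 + 2*P²)
B(-452, G(J(4))) + q(H(-15)) = -112 + (27 + 2*(9 - 15)²) = -112 + (27 + 2*(-6)²) = -112 + (27 + 2*36) = -112 + (27 + 72) = -112 + 99 = -13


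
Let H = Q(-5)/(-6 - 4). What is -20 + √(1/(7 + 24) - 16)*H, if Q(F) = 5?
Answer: -20 - 3*I*√1705/62 ≈ -20.0 - 1.998*I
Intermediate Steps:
H = -½ (H = 5/(-6 - 4) = 5/(-10) = 5*(-⅒) = -½ ≈ -0.50000)
-20 + √(1/(7 + 24) - 16)*H = -20 + √(1/(7 + 24) - 16)*(-½) = -20 + √(1/31 - 16)*(-½) = -20 + √(-495/31)*(-½) = -20 + (3*I*√1705/31)*(-½) = -20 - 3*I*√1705/62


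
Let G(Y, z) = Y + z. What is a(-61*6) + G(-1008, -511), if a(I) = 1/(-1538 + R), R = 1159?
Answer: -575702/379 ≈ -1519.0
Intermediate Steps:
a(I) = -1/379 (a(I) = 1/(-1538 + 1159) = 1/(-379) = -1/379)
a(-61*6) + G(-1008, -511) = -1/379 + (-1008 - 511) = -1/379 - 1519 = -575702/379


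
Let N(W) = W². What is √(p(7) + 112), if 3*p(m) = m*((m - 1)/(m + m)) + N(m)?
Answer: 2*√291/3 ≈ 11.372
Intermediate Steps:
p(m) = -⅙ + m²/3 + m/6 (p(m) = (m*((m - 1)/(m + m)) + m²)/3 = (m*((-1 + m)/((2*m))) + m²)/3 = (m*((-1 + m)*(1/(2*m))) + m²)/3 = (m*((-1 + m)/(2*m)) + m²)/3 = ((-½ + m/2) + m²)/3 = (-½ + m² + m/2)/3 = -⅙ + m²/3 + m/6)
√(p(7) + 112) = √((-⅙ + (⅓)*7² + (⅙)*7) + 112) = √((-⅙ + (⅓)*49 + 7/6) + 112) = √((-⅙ + 49/3 + 7/6) + 112) = √(52/3 + 112) = √(388/3) = 2*√291/3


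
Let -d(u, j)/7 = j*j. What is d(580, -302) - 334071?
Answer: -972499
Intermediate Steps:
d(u, j) = -7*j² (d(u, j) = -7*j*j = -7*j²)
d(580, -302) - 334071 = -7*(-302)² - 334071 = -7*91204 - 334071 = -638428 - 334071 = -972499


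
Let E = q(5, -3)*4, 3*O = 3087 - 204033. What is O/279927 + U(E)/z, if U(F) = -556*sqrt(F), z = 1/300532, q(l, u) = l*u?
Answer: -66982/279927 - 334191584*I*sqrt(15) ≈ -0.23928 - 1.2943e+9*I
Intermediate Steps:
z = 1/300532 ≈ 3.3274e-6
O = -66982 (O = (3087 - 204033)/3 = (1/3)*(-200946) = -66982)
E = -60 (E = (5*(-3))*4 = -15*4 = -60)
O/279927 + U(E)/z = -66982/279927 + (-1112*I*sqrt(15))/(1/300532) = -66982*1/279927 - 1112*I*sqrt(15)*300532 = -66982/279927 - 1112*I*sqrt(15)*300532 = -66982/279927 - 334191584*I*sqrt(15)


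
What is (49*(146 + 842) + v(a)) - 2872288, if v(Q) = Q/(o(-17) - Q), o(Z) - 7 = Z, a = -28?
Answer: -25414898/9 ≈ -2.8239e+6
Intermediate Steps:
o(Z) = 7 + Z
v(Q) = Q/(-10 - Q) (v(Q) = Q/((7 - 17) - Q) = Q/(-10 - Q))
(49*(146 + 842) + v(a)) - 2872288 = (49*(146 + 842) - 1*(-28)/(10 - 28)) - 2872288 = (49*988 - 1*(-28)/(-18)) - 2872288 = (48412 - 1*(-28)*(-1/18)) - 2872288 = (48412 - 14/9) - 2872288 = 435694/9 - 2872288 = -25414898/9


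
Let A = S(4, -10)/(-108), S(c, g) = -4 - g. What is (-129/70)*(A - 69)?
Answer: 53449/420 ≈ 127.26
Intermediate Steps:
A = -1/18 (A = (-4 - 1*(-10))/(-108) = (-4 + 10)*(-1/108) = 6*(-1/108) = -1/18 ≈ -0.055556)
(-129/70)*(A - 69) = (-129/70)*(-1/18 - 69) = -129*1/70*(-1243/18) = -129/70*(-1243/18) = 53449/420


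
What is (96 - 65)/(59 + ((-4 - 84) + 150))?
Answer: 31/121 ≈ 0.25620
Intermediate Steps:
(96 - 65)/(59 + ((-4 - 84) + 150)) = 31/(59 + (-88 + 150)) = 31/(59 + 62) = 31/121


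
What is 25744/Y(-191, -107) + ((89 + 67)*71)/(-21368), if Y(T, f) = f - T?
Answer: 34322963/112182 ≈ 305.96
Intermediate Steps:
25744/Y(-191, -107) + ((89 + 67)*71)/(-21368) = 25744/(-107 - 1*(-191)) + ((89 + 67)*71)/(-21368) = 25744/(-107 + 191) + (156*71)*(-1/21368) = 25744/84 + 11076*(-1/21368) = 25744*(1/84) - 2769/5342 = 6436/21 - 2769/5342 = 34322963/112182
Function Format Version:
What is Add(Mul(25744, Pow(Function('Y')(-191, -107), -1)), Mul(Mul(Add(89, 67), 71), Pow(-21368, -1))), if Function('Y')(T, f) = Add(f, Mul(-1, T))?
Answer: Rational(34322963, 112182) ≈ 305.96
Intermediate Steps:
Add(Mul(25744, Pow(Function('Y')(-191, -107), -1)), Mul(Mul(Add(89, 67), 71), Pow(-21368, -1))) = Add(Mul(25744, Pow(Add(-107, Mul(-1, -191)), -1)), Mul(Mul(Add(89, 67), 71), Pow(-21368, -1))) = Add(Mul(25744, Pow(Add(-107, 191), -1)), Mul(Mul(156, 71), Rational(-1, 21368))) = Add(Mul(25744, Pow(84, -1)), Mul(11076, Rational(-1, 21368))) = Add(Mul(25744, Rational(1, 84)), Rational(-2769, 5342)) = Add(Rational(6436, 21), Rational(-2769, 5342)) = Rational(34322963, 112182)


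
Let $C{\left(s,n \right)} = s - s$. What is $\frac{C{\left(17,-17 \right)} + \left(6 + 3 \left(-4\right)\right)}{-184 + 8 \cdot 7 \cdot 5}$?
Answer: $- \frac{1}{16} \approx -0.0625$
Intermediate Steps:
$C{\left(s,n \right)} = 0$
$\frac{C{\left(17,-17 \right)} + \left(6 + 3 \left(-4\right)\right)}{-184 + 8 \cdot 7 \cdot 5} = \frac{0 + \left(6 + 3 \left(-4\right)\right)}{-184 + 8 \cdot 7 \cdot 5} = \frac{0 + \left(6 - 12\right)}{-184 + 56 \cdot 5} = \frac{0 - 6}{-184 + 280} = - \frac{6}{96} = \left(-6\right) \frac{1}{96} = - \frac{1}{16}$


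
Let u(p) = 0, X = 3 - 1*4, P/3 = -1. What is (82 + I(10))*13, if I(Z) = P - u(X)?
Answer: 1027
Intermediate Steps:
P = -3 (P = 3*(-1) = -3)
X = -1 (X = 3 - 4 = -1)
I(Z) = -3 (I(Z) = -3 - 1*0 = -3 + 0 = -3)
(82 + I(10))*13 = (82 - 3)*13 = 79*13 = 1027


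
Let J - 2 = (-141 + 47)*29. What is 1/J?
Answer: -1/2724 ≈ -0.00036711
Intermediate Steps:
J = -2724 (J = 2 + (-141 + 47)*29 = 2 - 94*29 = 2 - 2726 = -2724)
1/J = 1/(-2724) = -1/2724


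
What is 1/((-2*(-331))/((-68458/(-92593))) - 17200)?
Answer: -34229/558090517 ≈ -6.1332e-5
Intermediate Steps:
1/((-2*(-331))/((-68458/(-92593))) - 17200) = 1/(662/((-68458*(-1/92593))) - 17200) = 1/(662/(68458/92593) - 17200) = 1/(662*(92593/68458) - 17200) = 1/(30648283/34229 - 17200) = 1/(-558090517/34229) = -34229/558090517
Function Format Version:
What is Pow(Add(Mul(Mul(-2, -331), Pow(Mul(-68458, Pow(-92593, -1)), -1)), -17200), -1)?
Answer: Rational(-34229, 558090517) ≈ -6.1332e-5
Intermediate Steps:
Pow(Add(Mul(Mul(-2, -331), Pow(Mul(-68458, Pow(-92593, -1)), -1)), -17200), -1) = Pow(Add(Mul(662, Pow(Mul(-68458, Rational(-1, 92593)), -1)), -17200), -1) = Pow(Add(Mul(662, Pow(Rational(68458, 92593), -1)), -17200), -1) = Pow(Add(Mul(662, Rational(92593, 68458)), -17200), -1) = Pow(Add(Rational(30648283, 34229), -17200), -1) = Pow(Rational(-558090517, 34229), -1) = Rational(-34229, 558090517)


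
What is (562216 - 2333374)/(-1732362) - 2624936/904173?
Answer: -490984356083/261059157771 ≈ -1.8807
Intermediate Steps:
(562216 - 2333374)/(-1732362) - 2624936/904173 = -1771158*(-1/1732362) - 2624936*1/904173 = 295193/288727 - 2624936/904173 = -490984356083/261059157771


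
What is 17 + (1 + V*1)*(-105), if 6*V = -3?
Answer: -71/2 ≈ -35.500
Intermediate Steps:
V = -1/2 (V = (1/6)*(-3) = -1/2 ≈ -0.50000)
17 + (1 + V*1)*(-105) = 17 + (1 - 1/2*1)*(-105) = 17 + (1 - 1/2)*(-105) = 17 + (1/2)*(-105) = 17 - 105/2 = -71/2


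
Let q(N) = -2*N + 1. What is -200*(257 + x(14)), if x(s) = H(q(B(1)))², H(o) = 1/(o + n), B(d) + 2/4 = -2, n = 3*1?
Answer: -4163600/81 ≈ -51403.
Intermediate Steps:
n = 3
B(d) = -5/2 (B(d) = -½ - 2 = -5/2)
q(N) = 1 - 2*N
H(o) = 1/(3 + o) (H(o) = 1/(o + 3) = 1/(3 + o))
x(s) = 1/81 (x(s) = (1/(3 + (1 - 2*(-5/2))))² = (1/(3 + (1 + 5)))² = (1/(3 + 6))² = (1/9)² = (⅑)² = 1/81)
-200*(257 + x(14)) = -200*(257 + 1/81) = -200*20818/81 = -4163600/81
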